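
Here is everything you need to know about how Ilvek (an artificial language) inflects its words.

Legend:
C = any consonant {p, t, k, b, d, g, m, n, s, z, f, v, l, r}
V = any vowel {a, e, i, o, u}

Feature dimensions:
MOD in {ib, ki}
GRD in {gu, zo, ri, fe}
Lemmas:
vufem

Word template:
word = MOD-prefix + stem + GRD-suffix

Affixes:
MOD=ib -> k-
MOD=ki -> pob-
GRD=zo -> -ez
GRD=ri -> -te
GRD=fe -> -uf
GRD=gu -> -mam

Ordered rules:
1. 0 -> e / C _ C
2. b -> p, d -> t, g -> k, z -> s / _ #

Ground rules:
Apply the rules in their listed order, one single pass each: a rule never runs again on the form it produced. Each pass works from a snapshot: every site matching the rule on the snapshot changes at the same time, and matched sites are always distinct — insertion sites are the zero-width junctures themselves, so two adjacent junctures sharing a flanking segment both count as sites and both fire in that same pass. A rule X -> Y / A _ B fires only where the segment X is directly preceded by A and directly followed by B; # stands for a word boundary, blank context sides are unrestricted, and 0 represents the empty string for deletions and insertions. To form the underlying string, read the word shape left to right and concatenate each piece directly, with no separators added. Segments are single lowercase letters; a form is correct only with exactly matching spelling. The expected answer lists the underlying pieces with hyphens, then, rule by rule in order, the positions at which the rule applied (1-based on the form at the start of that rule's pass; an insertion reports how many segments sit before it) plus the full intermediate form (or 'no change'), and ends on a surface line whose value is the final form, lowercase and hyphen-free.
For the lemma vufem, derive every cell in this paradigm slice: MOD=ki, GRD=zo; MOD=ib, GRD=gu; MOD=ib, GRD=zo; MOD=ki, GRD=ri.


cell MOD=ki, GRD=zo:
underlying: pob-vufem-ez
1. 0 -> e / C _ C: inserts after position(s) 3: pobevufemez
2. b -> p, d -> t, g -> k, z -> s / _ #: fires at position(s) 11: pobevufemes
surface: pobevufemes

cell MOD=ib, GRD=gu:
underlying: k-vufem-mam
1. 0 -> e / C _ C: inserts after position(s) 1, 6: kevufememam
2. b -> p, d -> t, g -> k, z -> s / _ #: no change
surface: kevufememam

cell MOD=ib, GRD=zo:
underlying: k-vufem-ez
1. 0 -> e / C _ C: inserts after position(s) 1: kevufemez
2. b -> p, d -> t, g -> k, z -> s / _ #: fires at position(s) 9: kevufemes
surface: kevufemes

cell MOD=ki, GRD=ri:
underlying: pob-vufem-te
1. 0 -> e / C _ C: inserts after position(s) 3, 8: pobevufemete
2. b -> p, d -> t, g -> k, z -> s / _ #: no change
surface: pobevufemete


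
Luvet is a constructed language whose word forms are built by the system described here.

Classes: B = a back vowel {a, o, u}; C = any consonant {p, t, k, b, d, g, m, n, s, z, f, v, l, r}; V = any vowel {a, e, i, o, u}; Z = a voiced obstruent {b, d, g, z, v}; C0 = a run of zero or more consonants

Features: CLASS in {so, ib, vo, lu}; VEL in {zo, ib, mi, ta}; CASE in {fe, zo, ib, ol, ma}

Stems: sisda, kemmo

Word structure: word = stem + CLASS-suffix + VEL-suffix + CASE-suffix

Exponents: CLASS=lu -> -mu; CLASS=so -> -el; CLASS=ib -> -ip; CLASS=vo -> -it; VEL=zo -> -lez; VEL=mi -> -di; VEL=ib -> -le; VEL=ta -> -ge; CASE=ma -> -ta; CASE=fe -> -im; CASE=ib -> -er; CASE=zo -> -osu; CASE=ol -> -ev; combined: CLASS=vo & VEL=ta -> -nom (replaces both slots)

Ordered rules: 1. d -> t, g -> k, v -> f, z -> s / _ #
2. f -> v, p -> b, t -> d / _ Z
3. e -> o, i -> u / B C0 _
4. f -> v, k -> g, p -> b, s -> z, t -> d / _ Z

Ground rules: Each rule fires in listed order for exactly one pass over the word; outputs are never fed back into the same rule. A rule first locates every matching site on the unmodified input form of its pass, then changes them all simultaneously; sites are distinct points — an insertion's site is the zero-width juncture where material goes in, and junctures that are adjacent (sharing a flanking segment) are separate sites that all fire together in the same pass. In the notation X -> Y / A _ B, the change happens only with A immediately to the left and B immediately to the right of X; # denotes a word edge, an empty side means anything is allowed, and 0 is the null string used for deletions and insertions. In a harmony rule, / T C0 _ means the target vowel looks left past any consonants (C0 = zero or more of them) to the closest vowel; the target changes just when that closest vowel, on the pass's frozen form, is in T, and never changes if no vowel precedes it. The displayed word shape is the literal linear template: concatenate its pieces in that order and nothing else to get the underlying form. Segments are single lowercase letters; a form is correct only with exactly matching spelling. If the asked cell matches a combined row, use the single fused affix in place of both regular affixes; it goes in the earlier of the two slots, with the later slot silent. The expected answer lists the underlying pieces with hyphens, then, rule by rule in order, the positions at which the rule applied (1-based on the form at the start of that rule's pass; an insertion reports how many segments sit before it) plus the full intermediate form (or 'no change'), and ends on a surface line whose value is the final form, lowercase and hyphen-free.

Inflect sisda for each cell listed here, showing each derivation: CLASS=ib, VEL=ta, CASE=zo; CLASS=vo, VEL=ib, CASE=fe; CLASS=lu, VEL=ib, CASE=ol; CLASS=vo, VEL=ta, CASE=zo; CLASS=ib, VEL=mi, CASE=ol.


cell CLASS=ib, VEL=ta, CASE=zo:
underlying: sisda-ip-ge-osu
1. d -> t, g -> k, v -> f, z -> s / _ #: no change
2. f -> v, p -> b, t -> d / _ Z: fires at position(s) 7: sisdaibgeosu
3. e -> o, i -> u / B C0 _: fires at position(s) 6: sisdaubgeosu
4. f -> v, k -> g, p -> b, s -> z, t -> d / _ Z: fires at position(s) 3: sizdaubgeosu
surface: sizdaubgeosu

cell CLASS=vo, VEL=ib, CASE=fe:
underlying: sisda-it-le-im
1. d -> t, g -> k, v -> f, z -> s / _ #: no change
2. f -> v, p -> b, t -> d / _ Z: no change
3. e -> o, i -> u / B C0 _: fires at position(s) 6: sisdautleim
4. f -> v, k -> g, p -> b, s -> z, t -> d / _ Z: fires at position(s) 3: sizdautleim
surface: sizdautleim

cell CLASS=lu, VEL=ib, CASE=ol:
underlying: sisda-mu-le-ev
1. d -> t, g -> k, v -> f, z -> s / _ #: fires at position(s) 11: sisdamuleef
2. f -> v, p -> b, t -> d / _ Z: no change
3. e -> o, i -> u / B C0 _: fires at position(s) 9: sisdamuloef
4. f -> v, k -> g, p -> b, s -> z, t -> d / _ Z: fires at position(s) 3: sizdamuloef
surface: sizdamuloef

cell CLASS=vo, VEL=ta, CASE=zo:
underlying: sisda-nom-osu
1. d -> t, g -> k, v -> f, z -> s / _ #: no change
2. f -> v, p -> b, t -> d / _ Z: no change
3. e -> o, i -> u / B C0 _: no change
4. f -> v, k -> g, p -> b, s -> z, t -> d / _ Z: fires at position(s) 3: sizdanomosu
surface: sizdanomosu

cell CLASS=ib, VEL=mi, CASE=ol:
underlying: sisda-ip-di-ev
1. d -> t, g -> k, v -> f, z -> s / _ #: fires at position(s) 11: sisdaipdief
2. f -> v, p -> b, t -> d / _ Z: fires at position(s) 7: sisdaibdief
3. e -> o, i -> u / B C0 _: fires at position(s) 6: sisdaubdief
4. f -> v, k -> g, p -> b, s -> z, t -> d / _ Z: fires at position(s) 3: sizdaubdief
surface: sizdaubdief


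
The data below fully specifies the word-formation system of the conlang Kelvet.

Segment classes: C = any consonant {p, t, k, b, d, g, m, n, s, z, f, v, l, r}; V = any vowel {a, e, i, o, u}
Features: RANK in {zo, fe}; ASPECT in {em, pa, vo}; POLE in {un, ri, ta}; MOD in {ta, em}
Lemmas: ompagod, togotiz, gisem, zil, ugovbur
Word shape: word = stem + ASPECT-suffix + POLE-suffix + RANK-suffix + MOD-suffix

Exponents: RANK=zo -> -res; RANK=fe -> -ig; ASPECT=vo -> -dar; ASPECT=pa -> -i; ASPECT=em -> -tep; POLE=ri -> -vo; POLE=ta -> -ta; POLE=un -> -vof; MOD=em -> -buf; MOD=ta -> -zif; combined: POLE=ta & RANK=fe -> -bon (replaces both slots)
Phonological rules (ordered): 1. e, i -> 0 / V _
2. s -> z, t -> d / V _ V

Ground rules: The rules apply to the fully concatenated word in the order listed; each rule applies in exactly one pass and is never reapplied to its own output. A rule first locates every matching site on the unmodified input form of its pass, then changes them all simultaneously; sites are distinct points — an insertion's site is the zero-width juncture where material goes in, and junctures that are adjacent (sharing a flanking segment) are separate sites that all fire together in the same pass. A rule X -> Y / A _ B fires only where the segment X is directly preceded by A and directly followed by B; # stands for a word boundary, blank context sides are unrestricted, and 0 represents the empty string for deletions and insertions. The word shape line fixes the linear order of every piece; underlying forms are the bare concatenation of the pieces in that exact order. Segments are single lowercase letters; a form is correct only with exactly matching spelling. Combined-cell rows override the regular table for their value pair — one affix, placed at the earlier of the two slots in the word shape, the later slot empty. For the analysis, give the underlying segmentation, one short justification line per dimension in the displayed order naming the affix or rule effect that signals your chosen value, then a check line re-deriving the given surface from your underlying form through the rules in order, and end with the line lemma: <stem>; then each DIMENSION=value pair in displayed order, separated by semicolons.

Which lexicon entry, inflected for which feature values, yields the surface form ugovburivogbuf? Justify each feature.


underlying: ugovbur-i-vo-ig-buf
RANK=fe - signalled by the affix -ig
ASPECT=pa - signalled by the affix -i
POLE=ri - signalled by the affix -vo
MOD=em - signalled by the affix -buf
check: ugovburivoigbuf -> ugovburivogbuf -> ugovburivogbuf
lemma: ugovbur; RANK=fe; ASPECT=pa; POLE=ri; MOD=em


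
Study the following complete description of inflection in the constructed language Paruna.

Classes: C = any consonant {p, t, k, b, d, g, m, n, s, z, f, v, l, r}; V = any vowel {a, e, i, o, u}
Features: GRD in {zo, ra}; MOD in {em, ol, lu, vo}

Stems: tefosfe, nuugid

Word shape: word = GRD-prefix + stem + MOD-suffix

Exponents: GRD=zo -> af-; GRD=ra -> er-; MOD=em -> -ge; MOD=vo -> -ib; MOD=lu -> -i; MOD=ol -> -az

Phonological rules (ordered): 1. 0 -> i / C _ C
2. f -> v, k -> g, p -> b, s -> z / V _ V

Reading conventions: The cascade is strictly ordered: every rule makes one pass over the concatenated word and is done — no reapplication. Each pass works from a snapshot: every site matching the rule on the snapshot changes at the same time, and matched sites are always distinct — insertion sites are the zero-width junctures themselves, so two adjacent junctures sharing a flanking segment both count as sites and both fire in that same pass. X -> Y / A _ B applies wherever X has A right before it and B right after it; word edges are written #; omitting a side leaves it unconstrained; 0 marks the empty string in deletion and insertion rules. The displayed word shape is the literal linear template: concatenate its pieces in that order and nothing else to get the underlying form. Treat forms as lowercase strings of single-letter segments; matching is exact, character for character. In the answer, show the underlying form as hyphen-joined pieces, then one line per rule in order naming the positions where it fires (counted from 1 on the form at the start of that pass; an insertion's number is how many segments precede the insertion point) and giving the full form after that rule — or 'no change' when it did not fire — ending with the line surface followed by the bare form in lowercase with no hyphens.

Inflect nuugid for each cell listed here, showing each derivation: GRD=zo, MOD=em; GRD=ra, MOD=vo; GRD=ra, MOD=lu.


cell GRD=zo, MOD=em:
underlying: af-nuugid-ge
1. 0 -> i / C _ C: inserts after position(s) 2, 8: afinuugidige
2. f -> v, k -> g, p -> b, s -> z / V _ V: fires at position(s) 2: avinuugidige
surface: avinuugidige

cell GRD=ra, MOD=vo:
underlying: er-nuugid-ib
1. 0 -> i / C _ C: inserts after position(s) 2: erinuugidib
2. f -> v, k -> g, p -> b, s -> z / V _ V: no change
surface: erinuugidib

cell GRD=ra, MOD=lu:
underlying: er-nuugid-i
1. 0 -> i / C _ C: inserts after position(s) 2: erinuugidi
2. f -> v, k -> g, p -> b, s -> z / V _ V: no change
surface: erinuugidi


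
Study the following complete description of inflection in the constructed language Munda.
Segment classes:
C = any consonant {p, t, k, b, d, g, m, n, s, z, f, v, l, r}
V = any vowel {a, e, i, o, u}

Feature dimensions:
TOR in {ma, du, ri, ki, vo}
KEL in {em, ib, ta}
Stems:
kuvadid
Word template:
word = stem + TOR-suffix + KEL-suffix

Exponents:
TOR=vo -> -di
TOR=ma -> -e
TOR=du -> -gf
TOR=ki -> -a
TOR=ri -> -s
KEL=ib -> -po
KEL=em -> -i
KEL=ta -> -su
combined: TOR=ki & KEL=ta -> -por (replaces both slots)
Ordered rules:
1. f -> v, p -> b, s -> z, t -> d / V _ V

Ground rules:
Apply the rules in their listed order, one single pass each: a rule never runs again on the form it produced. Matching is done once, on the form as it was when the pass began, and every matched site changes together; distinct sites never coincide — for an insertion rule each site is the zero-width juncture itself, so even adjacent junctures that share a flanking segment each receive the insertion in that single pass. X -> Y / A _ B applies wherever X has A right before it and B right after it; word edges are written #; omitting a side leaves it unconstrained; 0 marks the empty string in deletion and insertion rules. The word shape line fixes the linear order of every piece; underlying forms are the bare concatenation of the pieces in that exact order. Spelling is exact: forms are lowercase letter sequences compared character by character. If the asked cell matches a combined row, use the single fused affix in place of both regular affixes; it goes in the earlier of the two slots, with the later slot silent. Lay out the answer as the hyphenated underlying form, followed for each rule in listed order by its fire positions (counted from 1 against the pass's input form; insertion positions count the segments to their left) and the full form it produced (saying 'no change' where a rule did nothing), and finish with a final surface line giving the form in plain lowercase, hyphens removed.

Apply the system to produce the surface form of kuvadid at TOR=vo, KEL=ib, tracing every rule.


underlying: kuvadid-di-po
1. f -> v, p -> b, s -> z, t -> d / V _ V: fires at position(s) 10: kuvadiddibo
surface: kuvadiddibo


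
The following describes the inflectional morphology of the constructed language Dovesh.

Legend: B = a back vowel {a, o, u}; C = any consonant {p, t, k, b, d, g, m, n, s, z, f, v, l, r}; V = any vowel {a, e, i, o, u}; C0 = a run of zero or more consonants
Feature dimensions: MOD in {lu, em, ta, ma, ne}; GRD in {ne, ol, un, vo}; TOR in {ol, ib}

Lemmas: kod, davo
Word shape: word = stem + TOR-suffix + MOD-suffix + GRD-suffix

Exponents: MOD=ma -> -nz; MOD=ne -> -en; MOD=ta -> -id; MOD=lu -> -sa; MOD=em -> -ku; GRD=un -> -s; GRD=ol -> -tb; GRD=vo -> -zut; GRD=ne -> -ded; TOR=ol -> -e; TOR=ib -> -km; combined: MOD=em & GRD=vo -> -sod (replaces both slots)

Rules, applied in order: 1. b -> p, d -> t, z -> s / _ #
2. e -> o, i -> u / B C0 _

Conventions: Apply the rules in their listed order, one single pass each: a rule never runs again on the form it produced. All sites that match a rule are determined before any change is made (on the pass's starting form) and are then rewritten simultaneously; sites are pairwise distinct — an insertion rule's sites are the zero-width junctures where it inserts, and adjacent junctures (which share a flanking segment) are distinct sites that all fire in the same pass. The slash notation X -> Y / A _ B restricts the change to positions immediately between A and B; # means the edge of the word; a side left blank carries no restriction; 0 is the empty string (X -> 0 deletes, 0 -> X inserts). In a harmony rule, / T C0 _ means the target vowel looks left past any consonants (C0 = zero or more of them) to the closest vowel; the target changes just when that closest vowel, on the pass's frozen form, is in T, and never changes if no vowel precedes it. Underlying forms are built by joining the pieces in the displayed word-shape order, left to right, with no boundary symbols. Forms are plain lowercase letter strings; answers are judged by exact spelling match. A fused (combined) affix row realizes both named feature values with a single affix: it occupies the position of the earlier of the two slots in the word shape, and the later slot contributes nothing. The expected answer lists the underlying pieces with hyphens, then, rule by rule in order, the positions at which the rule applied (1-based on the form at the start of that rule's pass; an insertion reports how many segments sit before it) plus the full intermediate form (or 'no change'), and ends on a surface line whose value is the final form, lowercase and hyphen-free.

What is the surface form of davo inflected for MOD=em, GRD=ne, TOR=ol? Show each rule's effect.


underlying: davo-e-ku-ded
1. b -> p, d -> t, z -> s / _ #: fires at position(s) 10: davoekudet
2. e -> o, i -> u / B C0 _: fires at position(s) 5, 9: davookudot
surface: davookudot


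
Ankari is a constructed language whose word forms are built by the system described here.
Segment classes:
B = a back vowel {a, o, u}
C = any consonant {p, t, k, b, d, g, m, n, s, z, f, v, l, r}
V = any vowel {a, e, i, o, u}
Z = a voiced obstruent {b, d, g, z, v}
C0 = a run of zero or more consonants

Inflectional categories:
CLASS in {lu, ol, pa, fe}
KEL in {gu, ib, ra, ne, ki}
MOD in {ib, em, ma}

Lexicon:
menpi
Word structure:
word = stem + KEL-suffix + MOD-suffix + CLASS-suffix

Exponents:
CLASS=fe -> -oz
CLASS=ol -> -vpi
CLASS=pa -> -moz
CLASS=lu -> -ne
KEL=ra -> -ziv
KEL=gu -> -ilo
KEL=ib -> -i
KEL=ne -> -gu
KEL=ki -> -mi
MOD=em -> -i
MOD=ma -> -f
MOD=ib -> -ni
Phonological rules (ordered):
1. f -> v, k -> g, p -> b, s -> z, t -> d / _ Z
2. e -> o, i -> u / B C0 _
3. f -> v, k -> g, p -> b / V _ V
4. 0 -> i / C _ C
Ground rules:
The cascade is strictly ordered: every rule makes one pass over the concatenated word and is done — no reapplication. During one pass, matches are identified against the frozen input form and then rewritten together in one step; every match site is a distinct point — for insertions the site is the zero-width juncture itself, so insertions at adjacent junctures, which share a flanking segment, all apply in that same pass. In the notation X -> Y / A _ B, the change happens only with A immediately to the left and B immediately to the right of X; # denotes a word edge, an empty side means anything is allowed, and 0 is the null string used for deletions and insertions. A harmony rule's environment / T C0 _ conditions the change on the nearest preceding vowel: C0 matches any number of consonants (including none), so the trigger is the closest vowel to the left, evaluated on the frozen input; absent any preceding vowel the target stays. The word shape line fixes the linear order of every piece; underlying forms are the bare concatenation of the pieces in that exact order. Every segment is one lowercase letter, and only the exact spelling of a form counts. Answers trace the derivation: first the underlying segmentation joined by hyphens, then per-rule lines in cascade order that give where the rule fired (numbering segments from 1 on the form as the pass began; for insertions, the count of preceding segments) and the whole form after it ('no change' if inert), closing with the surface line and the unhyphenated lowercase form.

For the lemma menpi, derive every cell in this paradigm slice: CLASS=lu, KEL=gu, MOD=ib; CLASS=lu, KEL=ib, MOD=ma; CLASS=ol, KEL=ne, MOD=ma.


cell CLASS=lu, KEL=gu, MOD=ib:
underlying: menpi-ilo-ni-ne
1. f -> v, k -> g, p -> b, s -> z, t -> d / _ Z: no change
2. e -> o, i -> u / B C0 _: fires at position(s) 10: menpiilonune
3. f -> v, k -> g, p -> b / V _ V: no change
4. 0 -> i / C _ C: inserts after position(s) 3: menipiilonune
surface: menipiilonune

cell CLASS=lu, KEL=ib, MOD=ma:
underlying: menpi-i-f-ne
1. f -> v, k -> g, p -> b, s -> z, t -> d / _ Z: no change
2. e -> o, i -> u / B C0 _: no change
3. f -> v, k -> g, p -> b / V _ V: no change
4. 0 -> i / C _ C: inserts after position(s) 3, 7: menipiifine
surface: menipiifine

cell CLASS=ol, KEL=ne, MOD=ma:
underlying: menpi-gu-f-vpi
1. f -> v, k -> g, p -> b, s -> z, t -> d / _ Z: fires at position(s) 8: menpiguvvpi
2. e -> o, i -> u / B C0 _: fires at position(s) 11: menpiguvvpu
3. f -> v, k -> g, p -> b / V _ V: no change
4. 0 -> i / C _ C: inserts after position(s) 3, 8, 9: menipiguvivipu
surface: menipiguvivipu


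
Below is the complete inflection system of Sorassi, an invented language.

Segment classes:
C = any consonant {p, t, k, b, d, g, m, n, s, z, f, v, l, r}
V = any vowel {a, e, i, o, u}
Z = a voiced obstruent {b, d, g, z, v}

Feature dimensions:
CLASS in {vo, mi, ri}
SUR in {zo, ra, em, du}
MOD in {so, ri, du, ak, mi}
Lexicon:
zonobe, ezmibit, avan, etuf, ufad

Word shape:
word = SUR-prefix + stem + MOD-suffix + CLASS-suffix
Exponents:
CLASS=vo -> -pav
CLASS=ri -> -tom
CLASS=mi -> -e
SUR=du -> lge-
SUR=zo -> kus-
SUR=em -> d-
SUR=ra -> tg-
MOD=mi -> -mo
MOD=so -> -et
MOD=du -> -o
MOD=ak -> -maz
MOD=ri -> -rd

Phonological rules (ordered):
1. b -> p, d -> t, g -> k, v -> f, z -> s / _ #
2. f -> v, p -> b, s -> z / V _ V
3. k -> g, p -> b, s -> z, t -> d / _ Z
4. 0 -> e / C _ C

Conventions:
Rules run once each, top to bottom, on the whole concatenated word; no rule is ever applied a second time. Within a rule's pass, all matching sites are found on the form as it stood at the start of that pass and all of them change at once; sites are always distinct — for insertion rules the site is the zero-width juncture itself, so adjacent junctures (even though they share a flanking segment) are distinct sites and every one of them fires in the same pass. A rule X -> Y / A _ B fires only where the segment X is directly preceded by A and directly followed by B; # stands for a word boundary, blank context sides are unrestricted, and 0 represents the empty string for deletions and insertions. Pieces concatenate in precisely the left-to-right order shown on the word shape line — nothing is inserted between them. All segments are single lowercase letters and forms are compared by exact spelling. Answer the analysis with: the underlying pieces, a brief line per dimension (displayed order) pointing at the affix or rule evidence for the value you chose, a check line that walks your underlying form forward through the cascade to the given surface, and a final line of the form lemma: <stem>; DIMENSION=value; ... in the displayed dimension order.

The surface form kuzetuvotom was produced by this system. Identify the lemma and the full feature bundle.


underlying: kus-etuf-o-tom
CLASS=ri - signalled by the affix -tom
SUR=zo - signalled by the affix kus-
MOD=du - signalled by the affix -o
check: kusetufotom -> kusetufotom -> kuzetuvotom -> kuzetuvotom -> kuzetuvotom
lemma: etuf; CLASS=ri; SUR=zo; MOD=du


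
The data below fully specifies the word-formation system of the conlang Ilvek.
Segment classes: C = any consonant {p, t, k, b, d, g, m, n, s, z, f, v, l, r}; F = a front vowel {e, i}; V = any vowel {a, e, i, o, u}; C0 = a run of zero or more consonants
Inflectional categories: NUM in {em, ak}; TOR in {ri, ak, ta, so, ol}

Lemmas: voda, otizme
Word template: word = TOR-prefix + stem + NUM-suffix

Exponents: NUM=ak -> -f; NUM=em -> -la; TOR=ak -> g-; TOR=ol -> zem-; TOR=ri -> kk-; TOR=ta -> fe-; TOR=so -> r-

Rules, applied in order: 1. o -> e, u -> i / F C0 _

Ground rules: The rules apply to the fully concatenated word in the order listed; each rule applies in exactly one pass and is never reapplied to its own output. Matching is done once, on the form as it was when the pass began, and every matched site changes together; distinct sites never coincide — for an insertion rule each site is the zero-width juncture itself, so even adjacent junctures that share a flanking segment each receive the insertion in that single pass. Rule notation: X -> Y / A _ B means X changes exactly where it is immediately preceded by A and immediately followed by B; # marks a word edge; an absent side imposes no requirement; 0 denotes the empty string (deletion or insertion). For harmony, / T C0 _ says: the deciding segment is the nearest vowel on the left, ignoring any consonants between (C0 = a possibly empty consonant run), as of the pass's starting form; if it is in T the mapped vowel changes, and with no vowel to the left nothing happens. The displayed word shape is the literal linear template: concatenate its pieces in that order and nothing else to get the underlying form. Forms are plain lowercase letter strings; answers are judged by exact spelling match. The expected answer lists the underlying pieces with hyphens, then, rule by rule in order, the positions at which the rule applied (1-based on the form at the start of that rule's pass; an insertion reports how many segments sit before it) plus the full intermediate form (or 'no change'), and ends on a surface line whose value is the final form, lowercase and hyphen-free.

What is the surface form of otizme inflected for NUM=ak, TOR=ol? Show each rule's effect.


underlying: zem-otizme-f
1. o -> e, u -> i / F C0 _: fires at position(s) 4: zemetizmef
surface: zemetizmef


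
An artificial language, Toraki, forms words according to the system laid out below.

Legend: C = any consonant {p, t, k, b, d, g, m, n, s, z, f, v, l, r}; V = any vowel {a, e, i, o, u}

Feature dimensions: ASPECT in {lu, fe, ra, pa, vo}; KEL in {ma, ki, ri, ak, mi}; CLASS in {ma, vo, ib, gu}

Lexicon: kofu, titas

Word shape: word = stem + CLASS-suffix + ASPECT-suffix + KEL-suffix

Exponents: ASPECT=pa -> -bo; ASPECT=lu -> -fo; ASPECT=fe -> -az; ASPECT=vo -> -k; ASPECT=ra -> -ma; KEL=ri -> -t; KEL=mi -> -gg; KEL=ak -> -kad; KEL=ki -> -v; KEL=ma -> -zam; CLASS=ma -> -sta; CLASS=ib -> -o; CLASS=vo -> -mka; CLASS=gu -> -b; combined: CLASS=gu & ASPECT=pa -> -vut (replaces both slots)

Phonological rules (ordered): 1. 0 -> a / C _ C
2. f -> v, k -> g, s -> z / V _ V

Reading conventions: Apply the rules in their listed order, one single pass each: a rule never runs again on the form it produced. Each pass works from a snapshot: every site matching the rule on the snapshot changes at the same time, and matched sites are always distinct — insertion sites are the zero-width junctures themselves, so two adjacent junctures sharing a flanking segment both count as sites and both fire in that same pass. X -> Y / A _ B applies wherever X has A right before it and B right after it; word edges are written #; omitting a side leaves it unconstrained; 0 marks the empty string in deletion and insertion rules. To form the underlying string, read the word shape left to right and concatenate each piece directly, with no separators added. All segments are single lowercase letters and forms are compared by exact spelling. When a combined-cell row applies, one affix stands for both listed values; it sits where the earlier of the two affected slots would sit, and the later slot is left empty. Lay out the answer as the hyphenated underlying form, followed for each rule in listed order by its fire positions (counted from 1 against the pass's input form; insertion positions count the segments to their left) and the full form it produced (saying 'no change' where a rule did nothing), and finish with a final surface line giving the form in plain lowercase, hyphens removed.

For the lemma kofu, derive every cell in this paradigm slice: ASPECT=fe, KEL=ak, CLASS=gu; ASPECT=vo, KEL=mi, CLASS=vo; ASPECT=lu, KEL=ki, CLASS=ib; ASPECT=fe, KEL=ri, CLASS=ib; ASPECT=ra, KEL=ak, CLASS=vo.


cell ASPECT=fe, KEL=ak, CLASS=gu:
underlying: kofu-b-az-kad
1. 0 -> a / C _ C: inserts after position(s) 7: kofubazakad
2. f -> v, k -> g, s -> z / V _ V: fires at position(s) 3, 9: kovubazagad
surface: kovubazagad

cell ASPECT=vo, KEL=mi, CLASS=vo:
underlying: kofu-mka-k-gg
1. 0 -> a / C _ C: inserts after position(s) 5, 8, 9: kofumakakagag
2. f -> v, k -> g, s -> z / V _ V: fires at position(s) 3, 7, 9: kovumagagagag
surface: kovumagagagag

cell ASPECT=lu, KEL=ki, CLASS=ib:
underlying: kofu-o-fo-v
1. 0 -> a / C _ C: no change
2. f -> v, k -> g, s -> z / V _ V: fires at position(s) 3, 6: kovuovov
surface: kovuovov

cell ASPECT=fe, KEL=ri, CLASS=ib:
underlying: kofu-o-az-t
1. 0 -> a / C _ C: inserts after position(s) 7: kofuoazat
2. f -> v, k -> g, s -> z / V _ V: fires at position(s) 3: kovuoazat
surface: kovuoazat

cell ASPECT=ra, KEL=ak, CLASS=vo:
underlying: kofu-mka-ma-kad
1. 0 -> a / C _ C: inserts after position(s) 5: kofumakamakad
2. f -> v, k -> g, s -> z / V _ V: fires at position(s) 3, 7, 11: kovumagamagad
surface: kovumagamagad


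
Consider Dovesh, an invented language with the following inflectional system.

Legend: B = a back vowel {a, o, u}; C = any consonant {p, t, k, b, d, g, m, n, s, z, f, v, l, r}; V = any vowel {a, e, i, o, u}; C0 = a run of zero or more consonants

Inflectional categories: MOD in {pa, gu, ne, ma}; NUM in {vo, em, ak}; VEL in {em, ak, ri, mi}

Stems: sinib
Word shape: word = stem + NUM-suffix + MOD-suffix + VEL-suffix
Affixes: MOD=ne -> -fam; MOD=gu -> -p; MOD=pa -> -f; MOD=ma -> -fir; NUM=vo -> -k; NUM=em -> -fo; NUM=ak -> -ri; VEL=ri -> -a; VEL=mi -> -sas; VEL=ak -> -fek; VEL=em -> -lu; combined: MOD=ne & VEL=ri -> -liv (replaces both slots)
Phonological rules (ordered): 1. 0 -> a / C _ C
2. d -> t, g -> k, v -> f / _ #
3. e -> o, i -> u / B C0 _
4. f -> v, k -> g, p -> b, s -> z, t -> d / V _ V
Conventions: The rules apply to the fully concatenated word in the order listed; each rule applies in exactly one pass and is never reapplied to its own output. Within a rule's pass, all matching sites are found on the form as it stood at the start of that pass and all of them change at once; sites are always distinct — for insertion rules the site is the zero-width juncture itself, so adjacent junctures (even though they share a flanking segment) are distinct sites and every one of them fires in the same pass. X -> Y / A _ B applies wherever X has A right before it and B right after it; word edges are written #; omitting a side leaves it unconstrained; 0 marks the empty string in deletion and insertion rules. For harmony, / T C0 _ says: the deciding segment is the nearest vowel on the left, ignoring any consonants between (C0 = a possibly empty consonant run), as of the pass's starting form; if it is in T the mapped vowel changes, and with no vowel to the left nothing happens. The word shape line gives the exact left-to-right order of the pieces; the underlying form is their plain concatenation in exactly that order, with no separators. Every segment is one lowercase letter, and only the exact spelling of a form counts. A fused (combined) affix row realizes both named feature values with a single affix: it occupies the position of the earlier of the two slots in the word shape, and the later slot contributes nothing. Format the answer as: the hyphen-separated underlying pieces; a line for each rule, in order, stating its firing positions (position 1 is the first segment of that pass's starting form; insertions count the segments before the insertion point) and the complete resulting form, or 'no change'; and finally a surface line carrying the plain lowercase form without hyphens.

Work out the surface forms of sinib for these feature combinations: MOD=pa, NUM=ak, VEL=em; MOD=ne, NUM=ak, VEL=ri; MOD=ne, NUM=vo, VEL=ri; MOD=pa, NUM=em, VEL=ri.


cell MOD=pa, NUM=ak, VEL=em:
underlying: sinib-ri-f-lu
1. 0 -> a / C _ C: inserts after position(s) 5, 8: sinibarifalu
2. d -> t, g -> k, v -> f / _ #: no change
3. e -> o, i -> u / B C0 _: fires at position(s) 8: sinibarufalu
4. f -> v, k -> g, p -> b, s -> z, t -> d / V _ V: fires at position(s) 9: sinibaruvalu
surface: sinibaruvalu

cell MOD=ne, NUM=ak, VEL=ri:
underlying: sinib-ri-liv
1. 0 -> a / C _ C: inserts after position(s) 5: sinibariliv
2. d -> t, g -> k, v -> f / _ #: fires at position(s) 11: sinibarilif
3. e -> o, i -> u / B C0 _: fires at position(s) 8: sinibarulif
4. f -> v, k -> g, p -> b, s -> z, t -> d / V _ V: no change
surface: sinibarulif

cell MOD=ne, NUM=vo, VEL=ri:
underlying: sinib-k-liv
1. 0 -> a / C _ C: inserts after position(s) 5, 6: sinibakaliv
2. d -> t, g -> k, v -> f / _ #: fires at position(s) 11: sinibakalif
3. e -> o, i -> u / B C0 _: fires at position(s) 10: sinibakaluf
4. f -> v, k -> g, p -> b, s -> z, t -> d / V _ V: fires at position(s) 7: sinibagaluf
surface: sinibagaluf

cell MOD=pa, NUM=em, VEL=ri:
underlying: sinib-fo-f-a
1. 0 -> a / C _ C: inserts after position(s) 5: sinibafofa
2. d -> t, g -> k, v -> f / _ #: no change
3. e -> o, i -> u / B C0 _: no change
4. f -> v, k -> g, p -> b, s -> z, t -> d / V _ V: fires at position(s) 7, 9: sinibavova
surface: sinibavova


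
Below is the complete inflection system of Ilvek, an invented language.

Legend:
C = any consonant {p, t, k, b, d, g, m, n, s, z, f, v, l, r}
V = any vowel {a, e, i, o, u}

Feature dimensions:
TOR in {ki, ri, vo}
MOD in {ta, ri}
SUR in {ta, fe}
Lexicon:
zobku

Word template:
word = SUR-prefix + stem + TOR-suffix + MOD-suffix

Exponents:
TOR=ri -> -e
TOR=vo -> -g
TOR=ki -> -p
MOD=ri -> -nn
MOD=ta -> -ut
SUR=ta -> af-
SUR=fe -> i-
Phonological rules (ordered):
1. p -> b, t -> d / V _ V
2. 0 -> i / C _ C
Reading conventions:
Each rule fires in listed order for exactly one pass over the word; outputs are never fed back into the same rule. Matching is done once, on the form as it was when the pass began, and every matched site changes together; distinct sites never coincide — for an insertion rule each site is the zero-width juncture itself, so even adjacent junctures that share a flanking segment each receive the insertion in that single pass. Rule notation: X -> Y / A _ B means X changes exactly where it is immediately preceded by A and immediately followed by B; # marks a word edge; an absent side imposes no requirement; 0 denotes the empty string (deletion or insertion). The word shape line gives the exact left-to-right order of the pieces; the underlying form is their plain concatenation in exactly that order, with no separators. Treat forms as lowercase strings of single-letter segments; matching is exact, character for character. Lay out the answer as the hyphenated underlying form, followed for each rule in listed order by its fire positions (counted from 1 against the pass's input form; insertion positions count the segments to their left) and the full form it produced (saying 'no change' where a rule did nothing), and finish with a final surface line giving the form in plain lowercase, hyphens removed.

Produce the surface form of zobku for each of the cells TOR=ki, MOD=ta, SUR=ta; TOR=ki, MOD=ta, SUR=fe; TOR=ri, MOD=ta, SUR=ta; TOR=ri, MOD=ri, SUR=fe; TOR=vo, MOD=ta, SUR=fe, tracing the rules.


cell TOR=ki, MOD=ta, SUR=ta:
underlying: af-zobku-p-ut
1. p -> b, t -> d / V _ V: fires at position(s) 8: afzobkubut
2. 0 -> i / C _ C: inserts after position(s) 2, 5: afizobikubut
surface: afizobikubut

cell TOR=ki, MOD=ta, SUR=fe:
underlying: i-zobku-p-ut
1. p -> b, t -> d / V _ V: fires at position(s) 7: izobkubut
2. 0 -> i / C _ C: inserts after position(s) 4: izobikubut
surface: izobikubut

cell TOR=ri, MOD=ta, SUR=ta:
underlying: af-zobku-e-ut
1. p -> b, t -> d / V _ V: no change
2. 0 -> i / C _ C: inserts after position(s) 2, 5: afizobikueut
surface: afizobikueut

cell TOR=ri, MOD=ri, SUR=fe:
underlying: i-zobku-e-nn
1. p -> b, t -> d / V _ V: no change
2. 0 -> i / C _ C: inserts after position(s) 4, 8: izobikuenin
surface: izobikuenin

cell TOR=vo, MOD=ta, SUR=fe:
underlying: i-zobku-g-ut
1. p -> b, t -> d / V _ V: no change
2. 0 -> i / C _ C: inserts after position(s) 4: izobikugut
surface: izobikugut


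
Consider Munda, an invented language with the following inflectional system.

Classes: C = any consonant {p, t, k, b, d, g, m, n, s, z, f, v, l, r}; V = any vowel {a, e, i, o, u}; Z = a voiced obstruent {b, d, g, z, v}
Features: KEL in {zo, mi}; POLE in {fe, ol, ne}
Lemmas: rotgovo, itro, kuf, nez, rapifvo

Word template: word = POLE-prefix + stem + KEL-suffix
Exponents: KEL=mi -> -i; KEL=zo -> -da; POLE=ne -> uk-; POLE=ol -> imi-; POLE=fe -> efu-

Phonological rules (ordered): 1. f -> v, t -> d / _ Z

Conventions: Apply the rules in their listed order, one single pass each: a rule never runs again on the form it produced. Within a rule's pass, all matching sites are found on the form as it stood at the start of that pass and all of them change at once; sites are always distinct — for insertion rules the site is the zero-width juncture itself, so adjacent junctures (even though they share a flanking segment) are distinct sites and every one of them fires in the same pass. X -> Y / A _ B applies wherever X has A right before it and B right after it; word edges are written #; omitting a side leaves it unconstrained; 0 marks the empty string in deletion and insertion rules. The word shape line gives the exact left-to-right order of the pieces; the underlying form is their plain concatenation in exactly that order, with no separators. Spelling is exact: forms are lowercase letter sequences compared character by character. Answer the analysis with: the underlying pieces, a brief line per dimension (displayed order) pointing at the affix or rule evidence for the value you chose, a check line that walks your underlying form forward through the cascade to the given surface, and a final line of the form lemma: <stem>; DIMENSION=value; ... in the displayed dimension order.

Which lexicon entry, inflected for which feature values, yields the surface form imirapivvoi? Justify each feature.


underlying: imi-rapifvo-i
KEL=mi - signalled by the affix -i
POLE=ol - signalled by the affix imi-
check: imirapifvoi -> imirapivvoi
lemma: rapifvo; KEL=mi; POLE=ol


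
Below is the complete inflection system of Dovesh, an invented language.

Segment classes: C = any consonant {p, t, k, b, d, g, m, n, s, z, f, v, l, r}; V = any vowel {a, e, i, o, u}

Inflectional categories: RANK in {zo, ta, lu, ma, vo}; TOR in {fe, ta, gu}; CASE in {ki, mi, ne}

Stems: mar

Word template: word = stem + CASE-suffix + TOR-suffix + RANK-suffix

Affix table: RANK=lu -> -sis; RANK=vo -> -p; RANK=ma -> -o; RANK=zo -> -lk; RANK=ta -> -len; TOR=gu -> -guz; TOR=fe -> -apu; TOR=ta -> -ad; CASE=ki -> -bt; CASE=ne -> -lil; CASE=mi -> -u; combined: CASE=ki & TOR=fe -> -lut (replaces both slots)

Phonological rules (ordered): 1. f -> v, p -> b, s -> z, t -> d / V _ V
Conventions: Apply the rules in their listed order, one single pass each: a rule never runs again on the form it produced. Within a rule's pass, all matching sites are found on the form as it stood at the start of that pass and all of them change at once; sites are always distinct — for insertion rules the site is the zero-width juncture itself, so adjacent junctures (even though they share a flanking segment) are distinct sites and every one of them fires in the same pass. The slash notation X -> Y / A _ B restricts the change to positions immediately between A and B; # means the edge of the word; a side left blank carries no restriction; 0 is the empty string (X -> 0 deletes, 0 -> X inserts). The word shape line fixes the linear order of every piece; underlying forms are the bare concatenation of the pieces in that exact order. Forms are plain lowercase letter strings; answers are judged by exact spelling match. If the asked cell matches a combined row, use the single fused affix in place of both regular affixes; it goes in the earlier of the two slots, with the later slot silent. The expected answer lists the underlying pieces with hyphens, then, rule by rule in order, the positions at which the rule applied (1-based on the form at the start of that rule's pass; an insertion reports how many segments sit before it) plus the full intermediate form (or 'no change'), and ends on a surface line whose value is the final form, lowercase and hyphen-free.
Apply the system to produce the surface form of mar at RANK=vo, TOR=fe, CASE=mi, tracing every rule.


underlying: mar-u-apu-p
1. f -> v, p -> b, s -> z, t -> d / V _ V: fires at position(s) 6: maruabup
surface: maruabup


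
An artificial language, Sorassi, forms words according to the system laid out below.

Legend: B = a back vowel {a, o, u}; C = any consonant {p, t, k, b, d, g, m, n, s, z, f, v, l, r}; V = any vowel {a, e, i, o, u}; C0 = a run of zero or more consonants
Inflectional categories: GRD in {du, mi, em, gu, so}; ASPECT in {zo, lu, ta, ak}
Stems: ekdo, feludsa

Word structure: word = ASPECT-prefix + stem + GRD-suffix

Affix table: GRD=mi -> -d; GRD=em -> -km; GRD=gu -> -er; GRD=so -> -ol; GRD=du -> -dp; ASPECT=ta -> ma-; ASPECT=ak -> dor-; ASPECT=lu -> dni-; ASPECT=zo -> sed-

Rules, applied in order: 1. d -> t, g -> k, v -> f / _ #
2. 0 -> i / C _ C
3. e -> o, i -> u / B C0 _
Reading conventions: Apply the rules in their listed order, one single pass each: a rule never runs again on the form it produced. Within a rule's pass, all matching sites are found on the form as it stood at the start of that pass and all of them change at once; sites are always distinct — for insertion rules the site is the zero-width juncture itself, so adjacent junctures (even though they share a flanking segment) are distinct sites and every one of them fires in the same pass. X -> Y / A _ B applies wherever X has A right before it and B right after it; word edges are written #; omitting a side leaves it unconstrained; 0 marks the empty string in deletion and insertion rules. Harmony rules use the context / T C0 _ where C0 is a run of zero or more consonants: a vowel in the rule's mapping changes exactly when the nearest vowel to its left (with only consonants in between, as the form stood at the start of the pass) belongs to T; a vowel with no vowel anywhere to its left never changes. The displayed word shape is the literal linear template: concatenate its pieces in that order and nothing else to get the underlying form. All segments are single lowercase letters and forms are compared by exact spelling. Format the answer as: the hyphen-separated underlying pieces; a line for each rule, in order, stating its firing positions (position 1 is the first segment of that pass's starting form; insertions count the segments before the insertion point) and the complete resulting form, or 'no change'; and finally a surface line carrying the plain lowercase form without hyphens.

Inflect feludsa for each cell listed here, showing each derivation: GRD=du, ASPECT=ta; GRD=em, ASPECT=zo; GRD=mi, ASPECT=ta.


cell GRD=du, ASPECT=ta:
underlying: ma-feludsa-dp
1. d -> t, g -> k, v -> f / _ #: no change
2. 0 -> i / C _ C: inserts after position(s) 7, 10: mafeludisadip
3. e -> o, i -> u / B C0 _: fires at position(s) 4, 8, 12: mafoludusadup
surface: mafoludusadup

cell GRD=em, ASPECT=zo:
underlying: sed-feludsa-km
1. d -> t, g -> k, v -> f / _ #: no change
2. 0 -> i / C _ C: inserts after position(s) 3, 8, 11: sedifeludisakim
3. e -> o, i -> u / B C0 _: fires at position(s) 10, 14: sedifeludusakum
surface: sedifeludusakum

cell GRD=mi, ASPECT=ta:
underlying: ma-feludsa-d
1. d -> t, g -> k, v -> f / _ #: fires at position(s) 10: mafeludsat
2. 0 -> i / C _ C: inserts after position(s) 7: mafeludisat
3. e -> o, i -> u / B C0 _: fires at position(s) 4, 8: mafoludusat
surface: mafoludusat
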